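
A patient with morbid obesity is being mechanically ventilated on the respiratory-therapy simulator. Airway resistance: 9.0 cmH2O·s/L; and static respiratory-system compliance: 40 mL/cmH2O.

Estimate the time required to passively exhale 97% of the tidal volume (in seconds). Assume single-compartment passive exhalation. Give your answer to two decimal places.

1.26

τ = R × C = 9.0 × 40 mL/cmH2O = 9.0 × 0.040 L/cmH2O = 0.36 s.
Exhaled fraction f = 1 − e^(−t/τ) → t = −τ·ln(1 − f) = −0.36·ln(0.03) = 1.262 s.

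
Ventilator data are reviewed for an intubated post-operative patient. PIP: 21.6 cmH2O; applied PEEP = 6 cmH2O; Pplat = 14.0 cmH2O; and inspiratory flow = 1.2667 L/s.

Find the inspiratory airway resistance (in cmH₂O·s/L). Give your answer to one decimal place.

Raw = (PIP − Pplat) / flow = (21.6 − 14.0) / 1.2667 = 7.6 / 1.2667 = 6.0 cmH2O·s/L.

6.0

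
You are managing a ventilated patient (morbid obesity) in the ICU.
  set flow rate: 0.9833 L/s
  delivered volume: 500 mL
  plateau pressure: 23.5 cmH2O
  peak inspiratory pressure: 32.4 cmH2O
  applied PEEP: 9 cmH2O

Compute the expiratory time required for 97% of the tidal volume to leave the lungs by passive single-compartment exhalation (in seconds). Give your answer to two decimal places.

1.09

R = (PIP − Pplat)/V̇ = (32.4 − 23.5) / 0.9833 = 8.9/0.9833 = 9.051 cmH2O·s/L.
C = Vt/(Pplat − PEEP) = 500.0 / (23.5 − 9) = 500.0/14.5 = 34.483 mL/cmH2O.
τ = R × C = 9.051 × 0.03448 L/cmH2O = 0.3121 s.
t = −τ·ln(1 − 0.97) = −0.3121·ln(0.03) = 1.094 s.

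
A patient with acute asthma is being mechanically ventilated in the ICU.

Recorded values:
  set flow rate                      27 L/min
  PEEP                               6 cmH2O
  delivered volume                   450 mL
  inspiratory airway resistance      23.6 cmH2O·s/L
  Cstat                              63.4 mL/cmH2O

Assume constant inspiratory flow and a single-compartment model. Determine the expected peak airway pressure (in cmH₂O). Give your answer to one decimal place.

23.7

Flow: 27 L/min ÷ 60 = 0.45 L/s.
Equation of motion (constant flow): PIP = Vt/C + R·V̇ + PEEP.
PIP = 450/63.4 + 23.6×0.45 + 6 = 7.098 + 10.62 + 6 = 23.718 cmH2O.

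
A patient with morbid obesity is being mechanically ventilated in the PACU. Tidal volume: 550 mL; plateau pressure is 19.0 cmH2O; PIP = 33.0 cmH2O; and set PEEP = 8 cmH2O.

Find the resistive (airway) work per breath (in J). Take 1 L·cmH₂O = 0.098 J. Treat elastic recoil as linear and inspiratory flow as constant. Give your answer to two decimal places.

0.75

With constant inspiratory flow the resistive pressure is constant at PIP − Pplat = 33.0 − 19.0 = 14.0 cmH2O, so resistive work = 14.0 × 0.550 = 7.7 L·cmH2O.
× 0.098 J/(L·cmH2O) → 0.7546 J.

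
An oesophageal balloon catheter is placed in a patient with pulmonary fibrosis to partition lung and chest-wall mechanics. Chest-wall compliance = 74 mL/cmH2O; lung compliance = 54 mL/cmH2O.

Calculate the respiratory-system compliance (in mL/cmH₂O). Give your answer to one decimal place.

Lung and chest wall are elastances in series: 1/Crs = 1/CL + 1/Ccw.
1/Crs = 1/54 + 1/74 = 0.03203.
Crs = 31.221 mL/cmH2O.

31.2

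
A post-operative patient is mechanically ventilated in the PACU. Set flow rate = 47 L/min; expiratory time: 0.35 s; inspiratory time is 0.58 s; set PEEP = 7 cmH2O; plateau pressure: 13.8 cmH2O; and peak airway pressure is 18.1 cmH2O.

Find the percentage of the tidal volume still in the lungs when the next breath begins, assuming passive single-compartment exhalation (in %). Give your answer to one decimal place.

Flow: 47 L/min ÷ 60 = 0.7833 L/s.
Vt = flow × Ti = 0.7833 L/s × 0.58 s × 1000 mL/L = 454.31 mL.
R = (PIP − Pplat)/V̇ = (18.1 − 13.8) / 0.7833 = 4.3/0.7833 = 5.49 cmH2O·s/L.
C = Vt/(Pplat − PEEP) = 454.31 / (13.8 − 7) = 454.31/6.8 = 66.81 mL/cmH2O.
τ = R × C = 5.49 × 0.06681 L/cmH2O = 0.3668 s.
Fraction remaining at end-expiration = e^(−Te/τ) = e^(−0.35/0.3668) = 0.3851 → 38.51%.

38.5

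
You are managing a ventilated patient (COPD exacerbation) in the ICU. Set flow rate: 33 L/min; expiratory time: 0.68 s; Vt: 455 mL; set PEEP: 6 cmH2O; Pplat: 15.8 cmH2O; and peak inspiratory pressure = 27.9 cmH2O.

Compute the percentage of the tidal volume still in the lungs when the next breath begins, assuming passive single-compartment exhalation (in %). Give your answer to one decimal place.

51.4

Flow: 33 L/min ÷ 60 = 0.55 L/s.
R = (PIP − Pplat)/V̇ = (27.9 − 15.8) / 0.55 = 12.1/0.55 = 22.0 cmH2O·s/L.
C = Vt/(Pplat − PEEP) = 455.0 / (15.8 − 6) = 455.0/9.8 = 46.429 mL/cmH2O.
τ = R × C = 22.0 × 0.04643 L/cmH2O = 1.021 s.
Fraction remaining at end-expiration = e^(−Te/τ) = e^(−0.68/1.021) = 0.5138 → 51.38%.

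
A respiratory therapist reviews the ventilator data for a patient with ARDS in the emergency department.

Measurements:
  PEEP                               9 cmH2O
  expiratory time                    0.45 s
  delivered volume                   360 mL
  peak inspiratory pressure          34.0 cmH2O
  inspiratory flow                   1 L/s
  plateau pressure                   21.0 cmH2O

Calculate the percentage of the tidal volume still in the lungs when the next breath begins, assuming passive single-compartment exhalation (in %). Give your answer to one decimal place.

31.5

R = (PIP − Pplat)/V̇ = (34.0 − 21.0) / 1 = 13.0/1 = 13.0 cmH2O·s/L.
C = Vt/(Pplat − PEEP) = 360.0 / (21.0 − 9) = 360.0/12.0 = 30.0 mL/cmH2O.
τ = R × C = 13.0 × 0.03 L/cmH2O = 0.39 s.
Fraction remaining at end-expiration = e^(−Te/τ) = e^(−0.45/0.39) = 0.3154 → 31.54%.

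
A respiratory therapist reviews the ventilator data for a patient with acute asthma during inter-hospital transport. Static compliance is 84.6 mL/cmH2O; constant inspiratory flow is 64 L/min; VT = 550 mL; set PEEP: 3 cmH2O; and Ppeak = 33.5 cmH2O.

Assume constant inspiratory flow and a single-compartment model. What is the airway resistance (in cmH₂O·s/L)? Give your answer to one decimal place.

Flow: 64 L/min ÷ 60 = 1.0667 L/s.
Equation of motion (constant flow): PIP = Vt/C + R·V̇ + PEEP.
R·V̇ = PIP − Vt/C − PEEP = 33.5 − 550/84.6 − 3 = 33.5 − 6.501 − 3 = 23.999 cmH2O.
R = 23.999 / 1.0667 = 22.498 cmH2O·s/L.

22.5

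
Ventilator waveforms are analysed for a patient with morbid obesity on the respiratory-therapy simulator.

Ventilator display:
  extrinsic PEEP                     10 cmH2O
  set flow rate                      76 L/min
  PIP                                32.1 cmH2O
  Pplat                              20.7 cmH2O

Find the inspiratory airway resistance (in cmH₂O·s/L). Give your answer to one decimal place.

9.0

Flow: 76 L/min ÷ 60 = 1.2667 L/s.
Raw = (PIP − Pplat) / flow = (32.1 − 20.7) / 1.2667 = 11.4 / 1.2667 = 9.0 cmH2O·s/L.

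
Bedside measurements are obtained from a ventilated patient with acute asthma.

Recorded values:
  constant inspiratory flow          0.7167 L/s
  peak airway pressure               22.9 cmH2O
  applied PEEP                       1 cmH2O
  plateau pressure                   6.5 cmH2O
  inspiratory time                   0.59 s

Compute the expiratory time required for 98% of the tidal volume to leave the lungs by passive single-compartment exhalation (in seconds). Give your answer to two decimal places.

6.88

Vt = flow × Ti = 0.7167 L/s × 0.59 s × 1000 mL/L = 422.85 mL.
R = (PIP − Pplat)/V̇ = (22.9 − 6.5) / 0.7167 = 16.4/0.7167 = 22.883 cmH2O·s/L.
C = Vt/(Pplat − PEEP) = 422.85 / (6.5 − 1) = 422.85/5.5 = 76.882 mL/cmH2O.
τ = R × C = 22.883 × 0.07688 L/cmH2O = 1.759 s.
t = −τ·ln(1 − 0.98) = −1.759·ln(0.02) = 6.881 s.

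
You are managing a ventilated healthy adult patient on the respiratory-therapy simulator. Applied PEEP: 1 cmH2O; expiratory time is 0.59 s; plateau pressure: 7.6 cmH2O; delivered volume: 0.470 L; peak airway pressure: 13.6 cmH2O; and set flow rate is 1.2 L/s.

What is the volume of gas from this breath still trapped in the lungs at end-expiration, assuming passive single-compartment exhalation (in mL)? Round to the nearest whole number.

R = (PIP − Pplat)/V̇ = (13.6 − 7.6) / 1.2 = 6.0/1.2 = 5.0 cmH2O·s/L.
C = Vt/(Pplat − PEEP) = 470.0 / (7.6 − 1) = 470.0/6.6 = 71.212 mL/cmH2O.
τ = R × C = 5.0 × 0.07121 L/cmH2O = 0.3561 s.
Fraction remaining = e^(−Te/τ) = e^(−0.59/0.3561) = 0.1907.
Trapped volume = 470.0 × 0.1907 = 89.629 mL.

90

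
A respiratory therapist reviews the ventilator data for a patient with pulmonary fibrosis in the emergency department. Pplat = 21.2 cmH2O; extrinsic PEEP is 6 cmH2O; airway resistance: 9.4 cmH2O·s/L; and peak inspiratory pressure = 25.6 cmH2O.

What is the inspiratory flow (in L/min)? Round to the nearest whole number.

flow = (PIP − Pplat) / Raw = (25.6 − 21.2) / 9.4 = 0.4681 L/s × 60 = 28.086 L/min.

28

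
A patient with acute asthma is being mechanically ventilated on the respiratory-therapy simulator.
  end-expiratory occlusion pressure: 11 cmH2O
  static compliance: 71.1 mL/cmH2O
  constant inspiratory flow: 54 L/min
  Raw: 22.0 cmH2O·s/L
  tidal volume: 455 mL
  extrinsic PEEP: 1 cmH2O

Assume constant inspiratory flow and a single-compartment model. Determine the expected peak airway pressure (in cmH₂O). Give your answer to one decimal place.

Flow: 54 L/min ÷ 60 = 0.9 L/s.
Total PEEP = 11 cmH2O (set 1 + intrinsic 10); this is the baseline alveolar pressure.
Equation of motion (constant flow): PIP = Vt/C + R·V̇ + PEEP.
PIP = 455/71.1 + 22.0×0.9 + 11 = 6.399 + 19.8 + 11 = 37.199 cmH2O.

37.2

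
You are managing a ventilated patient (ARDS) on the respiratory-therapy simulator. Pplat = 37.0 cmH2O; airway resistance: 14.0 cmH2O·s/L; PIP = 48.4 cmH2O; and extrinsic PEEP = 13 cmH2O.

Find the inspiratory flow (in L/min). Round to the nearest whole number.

49

flow = (PIP − Pplat) / Raw = (48.4 − 37.0) / 14.0 = 0.8143 L/s × 60 = 48.858 L/min.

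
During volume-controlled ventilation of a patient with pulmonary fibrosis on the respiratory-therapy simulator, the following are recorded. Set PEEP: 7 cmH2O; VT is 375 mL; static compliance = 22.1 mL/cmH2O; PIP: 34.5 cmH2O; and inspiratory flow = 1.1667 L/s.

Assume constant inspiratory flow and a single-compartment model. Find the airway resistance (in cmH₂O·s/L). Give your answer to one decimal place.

Equation of motion (constant flow): PIP = Vt/C + R·V̇ + PEEP.
R·V̇ = PIP − Vt/C − PEEP = 34.5 − 375/22.1 − 7 = 34.5 − 16.968 − 7 = 10.532 cmH2O.
R = 10.532 / 1.1667 = 9.027 cmH2O·s/L.

9.0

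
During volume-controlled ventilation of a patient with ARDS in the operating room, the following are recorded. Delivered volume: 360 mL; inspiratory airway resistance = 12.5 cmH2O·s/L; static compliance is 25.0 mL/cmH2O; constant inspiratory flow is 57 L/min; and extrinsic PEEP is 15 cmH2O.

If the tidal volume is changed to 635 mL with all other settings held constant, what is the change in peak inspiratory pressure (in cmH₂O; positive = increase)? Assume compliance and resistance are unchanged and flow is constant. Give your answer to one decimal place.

PIP = Vt/C + R·V̇ + PEEP (constant-flow equation of motion).
Only the elastic term changes: ΔPIP = ΔVt / C = (635 − 360) / 25.0 = 11.0 cmH2O.

11.0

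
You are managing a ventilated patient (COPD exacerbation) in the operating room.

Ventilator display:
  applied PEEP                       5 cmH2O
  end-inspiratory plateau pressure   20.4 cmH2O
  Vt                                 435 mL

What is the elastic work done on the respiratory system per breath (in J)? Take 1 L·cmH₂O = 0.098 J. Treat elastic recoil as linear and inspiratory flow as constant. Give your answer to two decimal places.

0.33

Elastic work ≈ ½ × (Pplat − PEEP) × Vt = 0.5 × (20.4 − 5) × 0.435 L = 0.5 × 15.4 × 0.435 = 3.35 L·cmH2O.
× 0.098 J/(L·cmH2O) → 0.3283 J.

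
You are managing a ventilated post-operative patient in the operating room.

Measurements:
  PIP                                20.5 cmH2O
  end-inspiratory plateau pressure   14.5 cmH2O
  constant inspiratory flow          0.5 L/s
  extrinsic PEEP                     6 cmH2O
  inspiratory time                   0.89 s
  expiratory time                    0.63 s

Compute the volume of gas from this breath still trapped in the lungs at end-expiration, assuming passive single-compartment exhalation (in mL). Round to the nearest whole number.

Vt = flow × Ti = 0.5 L/s × 0.89 s × 1000 mL/L = 445.0 mL.
R = (PIP − Pplat)/V̇ = (20.5 − 14.5) / 0.5 = 6.0/0.5 = 12.0 cmH2O·s/L.
C = Vt/(Pplat − PEEP) = 445.0 / (14.5 − 6) = 445.0/8.5 = 52.353 mL/cmH2O.
τ = R × C = 12.0 × 0.05235 L/cmH2O = 0.6282 s.
Fraction remaining = e^(−Te/τ) = e^(−0.63/0.6282) = 0.3668.
Trapped volume = 445.0 × 0.3668 = 163.23 mL.

163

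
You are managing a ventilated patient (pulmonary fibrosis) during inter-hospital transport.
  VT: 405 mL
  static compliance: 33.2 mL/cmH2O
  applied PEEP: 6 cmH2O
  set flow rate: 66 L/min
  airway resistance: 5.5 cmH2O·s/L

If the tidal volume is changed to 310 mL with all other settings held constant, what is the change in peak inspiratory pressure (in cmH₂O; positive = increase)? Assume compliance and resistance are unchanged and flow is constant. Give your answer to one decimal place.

-2.9

PIP = Vt/C + R·V̇ + PEEP (constant-flow equation of motion).
Only the elastic term changes: ΔPIP = ΔVt / C = (310 − 405) / 33.2 = -2.861 cmH2O.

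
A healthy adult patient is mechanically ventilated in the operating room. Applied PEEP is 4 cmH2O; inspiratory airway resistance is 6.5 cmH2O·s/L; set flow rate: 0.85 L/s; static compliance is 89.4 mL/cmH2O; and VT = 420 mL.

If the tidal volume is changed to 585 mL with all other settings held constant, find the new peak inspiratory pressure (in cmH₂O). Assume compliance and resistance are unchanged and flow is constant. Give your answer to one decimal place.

PIP = Vt/C + R·V̇ + PEEP (constant-flow equation of motion).
Only the elastic term changes: ΔPIP = ΔVt / C = (585 − 420) / 89.4 = 1.846 cmH2O.
Original PIP = 420/89.4 + 6.5×0.85 + 4 = 14.223 cmH2O; new PIP = 14.223 + (1.846) = 16.069 cmH2O.

16.1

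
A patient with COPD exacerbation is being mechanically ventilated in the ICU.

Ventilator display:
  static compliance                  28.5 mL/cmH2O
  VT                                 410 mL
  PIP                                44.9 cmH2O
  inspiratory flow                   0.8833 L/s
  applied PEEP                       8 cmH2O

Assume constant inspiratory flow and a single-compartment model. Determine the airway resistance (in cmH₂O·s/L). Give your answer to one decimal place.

25.5

Equation of motion (constant flow): PIP = Vt/C + R·V̇ + PEEP.
R·V̇ = PIP − Vt/C − PEEP = 44.9 − 410/28.5 − 8 = 44.9 − 14.386 − 8 = 22.514 cmH2O.
R = 22.514 / 0.8833 = 25.489 cmH2O·s/L.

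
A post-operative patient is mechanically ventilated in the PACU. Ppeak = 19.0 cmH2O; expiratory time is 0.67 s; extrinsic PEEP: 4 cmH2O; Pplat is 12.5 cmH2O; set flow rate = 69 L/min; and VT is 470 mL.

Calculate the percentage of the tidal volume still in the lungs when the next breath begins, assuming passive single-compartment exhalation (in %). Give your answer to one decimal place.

11.7

Flow: 69 L/min ÷ 60 = 1.15 L/s.
R = (PIP − Pplat)/V̇ = (19.0 − 12.5) / 1.15 = 6.5/1.15 = 5.652 cmH2O·s/L.
C = Vt/(Pplat − PEEP) = 470.0 / (12.5 − 4) = 470.0/8.5 = 55.294 mL/cmH2O.
τ = R × C = 5.652 × 0.05529 L/cmH2O = 0.3125 s.
Fraction remaining at end-expiration = e^(−Te/τ) = e^(−0.67/0.3125) = 0.1172 → 11.72%.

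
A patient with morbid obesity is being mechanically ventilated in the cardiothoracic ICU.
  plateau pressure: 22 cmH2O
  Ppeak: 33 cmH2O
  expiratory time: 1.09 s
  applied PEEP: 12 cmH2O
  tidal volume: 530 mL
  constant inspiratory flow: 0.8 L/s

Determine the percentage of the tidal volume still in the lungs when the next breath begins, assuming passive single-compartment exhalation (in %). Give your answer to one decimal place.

R = (PIP − Pplat)/V̇ = (33 − 22) / 0.8 = 11.0/0.8 = 13.75 cmH2O·s/L.
C = Vt/(Pplat − PEEP) = 530.0 / (22 − 12) = 530.0/10.0 = 53.0 mL/cmH2O.
τ = R × C = 13.75 × 0.053 L/cmH2O = 0.7288 s.
Fraction remaining at end-expiration = e^(−Te/τ) = e^(−1.09/0.7288) = 0.2241 → 22.41%.

22.4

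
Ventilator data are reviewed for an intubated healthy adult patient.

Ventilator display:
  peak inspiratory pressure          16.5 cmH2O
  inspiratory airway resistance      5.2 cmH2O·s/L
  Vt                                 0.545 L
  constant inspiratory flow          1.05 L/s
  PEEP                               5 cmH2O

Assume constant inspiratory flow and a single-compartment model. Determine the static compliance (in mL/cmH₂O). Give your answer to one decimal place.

Equation of motion (constant flow): PIP = Vt/C + R·V̇ + PEEP.
Vt/C = PIP − R·V̇ − PEEP = 16.5 − 5.2×1.05 − 5 = 16.5 − 5.46 − 5 = 6.04 cmH2O.
C = Vt / 6.04 = 545 / 6.04 = 90.232 mL/cmH2O.

90.2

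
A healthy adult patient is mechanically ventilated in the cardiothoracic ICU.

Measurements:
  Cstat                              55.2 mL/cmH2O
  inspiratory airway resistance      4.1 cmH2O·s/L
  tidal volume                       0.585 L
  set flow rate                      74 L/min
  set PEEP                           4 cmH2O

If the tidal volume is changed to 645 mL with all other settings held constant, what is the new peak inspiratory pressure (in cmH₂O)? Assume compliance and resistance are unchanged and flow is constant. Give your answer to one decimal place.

20.7

Flow: 74 L/min ÷ 60 = 1.2333 L/s.
PIP = Vt/C + R·V̇ + PEEP (constant-flow equation of motion).
Only the elastic term changes: ΔPIP = ΔVt / C = (645 − 585) / 55.2 = 1.087 cmH2O.
Original PIP = 585/55.2 + 4.1×1.2333 + 4 = 19.654 cmH2O; new PIP = 19.654 + (1.087) = 20.741 cmH2O.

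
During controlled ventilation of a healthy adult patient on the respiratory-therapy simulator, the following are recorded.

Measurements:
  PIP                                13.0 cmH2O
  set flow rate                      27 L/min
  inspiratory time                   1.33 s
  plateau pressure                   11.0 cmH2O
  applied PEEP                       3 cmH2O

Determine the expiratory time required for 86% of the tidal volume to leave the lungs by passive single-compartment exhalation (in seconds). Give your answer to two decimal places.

0.65

Flow: 27 L/min ÷ 60 = 0.45 L/s.
Vt = flow × Ti = 0.45 L/s × 1.33 s × 1000 mL/L = 598.5 mL.
R = (PIP − Pplat)/V̇ = (13.0 − 11.0) / 0.45 = 2.0/0.45 = 4.444 cmH2O·s/L.
C = Vt/(Pplat − PEEP) = 598.5 / (11.0 − 3) = 598.5/8.0 = 74.813 mL/cmH2O.
τ = R × C = 4.444 × 0.07481 L/cmH2O = 0.3325 s.
t = −τ·ln(1 − 0.86) = −0.3325·ln(0.14) = 0.6537 s.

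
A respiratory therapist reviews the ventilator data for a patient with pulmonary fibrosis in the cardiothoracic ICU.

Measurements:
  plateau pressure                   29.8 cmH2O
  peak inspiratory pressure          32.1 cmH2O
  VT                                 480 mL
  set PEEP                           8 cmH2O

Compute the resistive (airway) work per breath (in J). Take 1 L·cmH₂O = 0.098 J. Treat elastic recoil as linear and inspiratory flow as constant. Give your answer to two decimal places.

With constant inspiratory flow the resistive pressure is constant at PIP − Pplat = 32.1 − 29.8 = 2.3 cmH2O, so resistive work = 2.3 × 0.480 = 1.104 L·cmH2O.
× 0.098 J/(L·cmH2O) → 0.1082 J.

0.11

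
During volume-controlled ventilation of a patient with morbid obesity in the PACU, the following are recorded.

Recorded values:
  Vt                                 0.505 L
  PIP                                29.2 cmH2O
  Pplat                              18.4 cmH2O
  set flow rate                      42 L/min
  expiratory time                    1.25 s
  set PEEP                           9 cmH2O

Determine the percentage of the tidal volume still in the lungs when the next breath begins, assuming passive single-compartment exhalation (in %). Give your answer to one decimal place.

Flow: 42 L/min ÷ 60 = 0.7 L/s.
R = (PIP − Pplat)/V̇ = (29.2 − 18.4) / 0.7 = 10.8/0.7 = 15.429 cmH2O·s/L.
C = Vt/(Pplat − PEEP) = 505.0 / (18.4 − 9) = 505.0/9.4 = 53.723 mL/cmH2O.
τ = R × C = 15.429 × 0.05372 L/cmH2O = 0.8288 s.
Fraction remaining at end-expiration = e^(−Te/τ) = e^(−1.25/0.8288) = 0.2213 → 22.13%.

22.1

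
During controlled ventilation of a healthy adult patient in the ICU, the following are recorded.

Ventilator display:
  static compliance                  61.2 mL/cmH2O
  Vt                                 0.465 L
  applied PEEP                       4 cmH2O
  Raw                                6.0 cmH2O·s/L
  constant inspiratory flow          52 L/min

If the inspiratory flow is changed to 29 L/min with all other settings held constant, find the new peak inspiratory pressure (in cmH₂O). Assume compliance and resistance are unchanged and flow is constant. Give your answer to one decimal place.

Flow: 52 L/min ÷ 60 = 0.8667 L/s.
New flow: 29 L/min ÷ 60 = 0.4833 L/s.
PIP = Vt/C + R·V̇ + PEEP (constant-flow equation of motion).
Only the resistive term changes: ΔPIP = R × ΔV̇ = 6.0 × (0.4833 − 0.8667) = 6.0 × -0.3834 = -2.3 cmH2O.
Original PIP = 465/61.2 + 6.0×0.8667 + 4 = 16.798 cmH2O; new PIP = 16.798 + (-2.3) = 14.498 cmH2O.

14.5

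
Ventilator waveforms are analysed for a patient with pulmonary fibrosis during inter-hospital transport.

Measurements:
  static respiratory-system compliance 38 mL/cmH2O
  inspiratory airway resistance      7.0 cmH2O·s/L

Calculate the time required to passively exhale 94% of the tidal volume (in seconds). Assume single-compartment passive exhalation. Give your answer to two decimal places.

0.75

τ = R × C = 7.0 × 38 mL/cmH2O = 7.0 × 0.038 L/cmH2O = 0.266 s.
Exhaled fraction f = 1 − e^(−t/τ) → t = −τ·ln(1 − f) = −0.266·ln(0.06) = 0.7484 s.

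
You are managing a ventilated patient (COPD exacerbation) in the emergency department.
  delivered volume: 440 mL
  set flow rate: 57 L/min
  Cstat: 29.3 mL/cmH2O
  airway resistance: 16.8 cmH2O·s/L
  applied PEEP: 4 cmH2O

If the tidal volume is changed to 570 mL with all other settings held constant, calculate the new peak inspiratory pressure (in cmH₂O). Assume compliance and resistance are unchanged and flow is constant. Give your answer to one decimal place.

39.4

Flow: 57 L/min ÷ 60 = 0.95 L/s.
PIP = Vt/C + R·V̇ + PEEP (constant-flow equation of motion).
Only the elastic term changes: ΔPIP = ΔVt / C = (570 − 440) / 29.3 = 4.437 cmH2O.
Original PIP = 440/29.3 + 16.8×0.95 + 4 = 34.977 cmH2O; new PIP = 34.977 + (4.437) = 39.414 cmH2O.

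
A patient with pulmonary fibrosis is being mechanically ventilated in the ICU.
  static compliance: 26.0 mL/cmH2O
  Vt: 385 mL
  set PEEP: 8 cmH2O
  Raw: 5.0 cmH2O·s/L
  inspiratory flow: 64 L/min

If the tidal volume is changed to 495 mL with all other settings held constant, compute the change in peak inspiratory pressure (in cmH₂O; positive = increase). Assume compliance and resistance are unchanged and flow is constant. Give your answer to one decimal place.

4.2

PIP = Vt/C + R·V̇ + PEEP (constant-flow equation of motion).
Only the elastic term changes: ΔPIP = ΔVt / C = (495 − 385) / 26.0 = 4.231 cmH2O.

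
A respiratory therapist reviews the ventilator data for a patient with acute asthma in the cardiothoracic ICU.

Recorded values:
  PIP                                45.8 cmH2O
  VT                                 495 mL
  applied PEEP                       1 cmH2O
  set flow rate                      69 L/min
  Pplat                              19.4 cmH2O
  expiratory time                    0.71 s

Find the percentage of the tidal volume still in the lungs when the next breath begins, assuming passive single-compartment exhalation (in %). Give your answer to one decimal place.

Flow: 69 L/min ÷ 60 = 1.15 L/s.
R = (PIP − Pplat)/V̇ = (45.8 − 19.4) / 1.15 = 26.4/1.15 = 22.957 cmH2O·s/L.
C = Vt/(Pplat − PEEP) = 495.0 / (19.4 − 1) = 495.0/18.4 = 26.902 mL/cmH2O.
τ = R × C = 22.957 × 0.0269 L/cmH2O = 0.6175 s.
Fraction remaining at end-expiration = e^(−Te/τ) = e^(−0.71/0.6175) = 0.3167 → 31.67%.

31.7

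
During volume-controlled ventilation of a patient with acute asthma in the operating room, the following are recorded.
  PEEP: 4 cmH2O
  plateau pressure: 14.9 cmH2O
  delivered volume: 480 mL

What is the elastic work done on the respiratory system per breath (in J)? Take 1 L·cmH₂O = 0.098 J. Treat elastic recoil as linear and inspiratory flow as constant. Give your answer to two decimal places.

0.26

Elastic work ≈ ½ × (Pplat − PEEP) × Vt = 0.5 × (14.9 − 4) × 0.480 L = 0.5 × 10.9 × 0.480 = 2.616 L·cmH2O.
× 0.098 J/(L·cmH2O) → 0.2564 J.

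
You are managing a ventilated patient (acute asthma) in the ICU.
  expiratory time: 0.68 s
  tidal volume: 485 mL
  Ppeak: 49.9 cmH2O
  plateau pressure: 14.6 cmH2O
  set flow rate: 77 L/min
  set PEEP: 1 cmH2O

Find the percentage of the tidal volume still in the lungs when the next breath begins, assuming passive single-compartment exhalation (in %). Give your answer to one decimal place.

Flow: 77 L/min ÷ 60 = 1.2833 L/s.
R = (PIP − Pplat)/V̇ = (49.9 − 14.6) / 1.2833 = 35.3/1.2833 = 27.507 cmH2O·s/L.
C = Vt/(Pplat − PEEP) = 485.0 / (14.6 − 1) = 485.0/13.6 = 35.662 mL/cmH2O.
τ = R × C = 27.507 × 0.03566 L/cmH2O = 0.9809 s.
Fraction remaining at end-expiration = e^(−Te/τ) = e^(−0.68/0.9809) = 0.5 → 50.0%.

50.0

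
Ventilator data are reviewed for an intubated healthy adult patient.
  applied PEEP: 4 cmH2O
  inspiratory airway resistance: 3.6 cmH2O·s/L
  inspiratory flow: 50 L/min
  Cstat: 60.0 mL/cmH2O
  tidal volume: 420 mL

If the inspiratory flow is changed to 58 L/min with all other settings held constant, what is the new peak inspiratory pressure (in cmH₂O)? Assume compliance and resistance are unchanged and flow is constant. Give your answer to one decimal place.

Flow: 50 L/min ÷ 60 = 0.8333 L/s.
New flow: 58 L/min ÷ 60 = 0.9667 L/s.
PIP = Vt/C + R·V̇ + PEEP (constant-flow equation of motion).
Only the resistive term changes: ΔPIP = R × ΔV̇ = 3.6 × (0.9667 − 0.8333) = 3.6 × 0.1334 = 0.4802 cmH2O.
Original PIP = 420/60.0 + 3.6×0.8333 + 4 = 14.0 cmH2O; new PIP = 14.0 + (0.4802) = 14.48 cmH2O.

14.5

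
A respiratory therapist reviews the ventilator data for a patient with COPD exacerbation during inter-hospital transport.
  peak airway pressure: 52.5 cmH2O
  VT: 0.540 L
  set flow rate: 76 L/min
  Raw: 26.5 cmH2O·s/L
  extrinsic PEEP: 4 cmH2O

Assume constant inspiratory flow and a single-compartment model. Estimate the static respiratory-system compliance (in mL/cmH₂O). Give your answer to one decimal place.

Flow: 76 L/min ÷ 60 = 1.2667 L/s.
Equation of motion (constant flow): PIP = Vt/C + R·V̇ + PEEP.
Vt/C = PIP − R·V̇ − PEEP = 52.5 − 26.5×1.2667 − 4 = 52.5 − 33.568 − 4 = 14.932 cmH2O.
C = Vt / 14.932 = 540 / 14.932 = 36.164 mL/cmH2O.

36.2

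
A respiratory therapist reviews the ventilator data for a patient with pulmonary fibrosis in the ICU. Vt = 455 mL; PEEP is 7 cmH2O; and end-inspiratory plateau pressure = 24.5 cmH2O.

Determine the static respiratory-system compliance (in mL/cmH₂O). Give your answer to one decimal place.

26.0

Cstat = Vt / (Pplat − PEEP) = 455 / (24.5 − 7) = 455 / 17.5 = 26.0 mL/cmH2O.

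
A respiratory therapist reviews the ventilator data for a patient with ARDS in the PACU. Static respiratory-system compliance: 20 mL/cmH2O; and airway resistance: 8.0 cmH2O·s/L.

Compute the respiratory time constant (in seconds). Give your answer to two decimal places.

τ = R × C = 8.0 × 20 mL/cmH2O = 8.0 × 0.020 L/cmH2O = 0.16 s.

0.16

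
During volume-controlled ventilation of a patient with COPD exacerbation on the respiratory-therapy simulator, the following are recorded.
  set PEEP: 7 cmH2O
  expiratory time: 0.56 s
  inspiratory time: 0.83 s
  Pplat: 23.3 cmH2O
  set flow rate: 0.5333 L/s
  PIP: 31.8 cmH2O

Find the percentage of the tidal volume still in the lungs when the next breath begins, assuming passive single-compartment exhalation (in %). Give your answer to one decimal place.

27.4

Vt = flow × Ti = 0.5333 L/s × 0.83 s × 1000 mL/L = 442.64 mL.
R = (PIP − Pplat)/V̇ = (31.8 − 23.3) / 0.5333 = 8.5/0.5333 = 15.938 cmH2O·s/L.
C = Vt/(Pplat − PEEP) = 442.64 / (23.3 − 7) = 442.64/16.3 = 27.156 mL/cmH2O.
τ = R × C = 15.938 × 0.02716 L/cmH2O = 0.4329 s.
Fraction remaining at end-expiration = e^(−Te/τ) = e^(−0.56/0.4329) = 0.2743 → 27.43%.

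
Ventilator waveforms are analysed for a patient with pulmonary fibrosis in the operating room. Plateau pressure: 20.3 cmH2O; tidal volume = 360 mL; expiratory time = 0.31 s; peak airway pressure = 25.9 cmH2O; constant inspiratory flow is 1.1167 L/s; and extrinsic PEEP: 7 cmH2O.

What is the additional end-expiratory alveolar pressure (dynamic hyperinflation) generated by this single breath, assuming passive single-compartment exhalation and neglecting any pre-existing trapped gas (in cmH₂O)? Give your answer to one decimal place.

R = (PIP − Pplat)/V̇ = (25.9 − 20.3) / 1.1167 = 5.6/1.1167 = 5.015 cmH2O·s/L.
C = Vt/(Pplat − PEEP) = 360.0 / (20.3 − 7) = 360.0/13.3 = 27.068 mL/cmH2O.
τ = R × C = 5.015 × 0.02707 L/cmH2O = 0.1358 s.
Fraction remaining = e^(−Te/τ) = e^(−0.31/0.1358) = 0.102; trapped volume = 360.0 × 0.102 = 36.72 mL.
Additional alveolar pressure from trapping ≈ V_trapped / C = 36.72 / 27.068 = 1.357 cmH2O.

1.4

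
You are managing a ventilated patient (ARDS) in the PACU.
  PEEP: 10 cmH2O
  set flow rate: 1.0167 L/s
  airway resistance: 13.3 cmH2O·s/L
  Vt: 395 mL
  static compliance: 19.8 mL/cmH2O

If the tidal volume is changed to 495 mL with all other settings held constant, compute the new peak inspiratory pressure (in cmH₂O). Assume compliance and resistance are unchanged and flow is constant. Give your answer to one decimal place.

48.5

PIP = Vt/C + R·V̇ + PEEP (constant-flow equation of motion).
Only the elastic term changes: ΔPIP = ΔVt / C = (495 − 395) / 19.8 = 5.051 cmH2O.
Original PIP = 395/19.8 + 13.3×1.0167 + 10 = 43.472 cmH2O; new PIP = 43.472 + (5.051) = 48.523 cmH2O.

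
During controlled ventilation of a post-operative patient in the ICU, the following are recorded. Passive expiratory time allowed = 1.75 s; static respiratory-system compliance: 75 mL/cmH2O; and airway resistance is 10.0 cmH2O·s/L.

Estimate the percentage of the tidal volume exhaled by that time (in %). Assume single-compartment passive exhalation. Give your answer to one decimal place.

τ = R × C = 10.0 × 75 mL/cmH2O = 10.0 × 0.075 L/cmH2O = 0.75 s.
Passive exhalation: V(t)/V₀ = e^(−t/τ) = e^(−1.75/0.75) = 0.09697.
Fraction exhaled = 1 − 0.09697 = 0.903 → 90.3%.

90.3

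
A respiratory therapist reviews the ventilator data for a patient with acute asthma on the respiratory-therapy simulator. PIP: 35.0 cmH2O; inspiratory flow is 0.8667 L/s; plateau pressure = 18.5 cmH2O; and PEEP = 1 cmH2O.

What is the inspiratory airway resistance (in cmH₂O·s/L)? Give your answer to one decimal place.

19.0

Raw = (PIP − Pplat) / flow = (35.0 − 18.5) / 0.8667 = 16.5 / 0.8667 = 19.038 cmH2O·s/L.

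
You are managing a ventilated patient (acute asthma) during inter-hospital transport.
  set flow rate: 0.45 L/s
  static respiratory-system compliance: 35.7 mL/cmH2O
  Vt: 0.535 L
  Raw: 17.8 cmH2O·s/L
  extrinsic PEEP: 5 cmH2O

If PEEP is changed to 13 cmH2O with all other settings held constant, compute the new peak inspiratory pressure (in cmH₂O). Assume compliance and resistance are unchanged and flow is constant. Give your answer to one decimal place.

PIP = Vt/C + R·V̇ + PEEP (constant-flow equation of motion).
Only the baseline term changes: ΔPIP = ΔPEEP = 13 − 5 = 8.0 cmH2O.
Original PIP = 535/35.7 + 17.8×0.45 + 5 = 27.996 cmH2O; new PIP = 27.996 + (8.0) = 35.996 cmH2O.

36.0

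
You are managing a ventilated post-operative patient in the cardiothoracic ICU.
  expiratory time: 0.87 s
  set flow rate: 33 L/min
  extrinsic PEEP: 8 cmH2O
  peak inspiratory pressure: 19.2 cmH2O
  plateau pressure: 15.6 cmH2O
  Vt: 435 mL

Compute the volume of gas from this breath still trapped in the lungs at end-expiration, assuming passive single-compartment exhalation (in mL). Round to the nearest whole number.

43

Flow: 33 L/min ÷ 60 = 0.55 L/s.
R = (PIP − Pplat)/V̇ = (19.2 − 15.6) / 0.55 = 3.6/0.55 = 6.545 cmH2O·s/L.
C = Vt/(Pplat − PEEP) = 435.0 / (15.6 − 8) = 435.0/7.6 = 57.237 mL/cmH2O.
τ = R × C = 6.545 × 0.05724 L/cmH2O = 0.3746 s.
Fraction remaining = e^(−Te/τ) = e^(−0.87/0.3746) = 0.09803.
Trapped volume = 435.0 × 0.09803 = 42.643 mL.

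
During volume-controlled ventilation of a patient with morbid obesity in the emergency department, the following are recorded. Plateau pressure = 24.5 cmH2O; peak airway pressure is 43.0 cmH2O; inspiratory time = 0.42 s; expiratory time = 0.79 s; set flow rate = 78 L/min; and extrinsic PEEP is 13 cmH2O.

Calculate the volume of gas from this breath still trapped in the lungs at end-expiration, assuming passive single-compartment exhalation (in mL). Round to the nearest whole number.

Flow: 78 L/min ÷ 60 = 1.3 L/s.
Vt = flow × Ti = 1.3 L/s × 0.42 s × 1000 mL/L = 546.0 mL.
R = (PIP − Pplat)/V̇ = (43.0 − 24.5) / 1.3 = 18.5/1.3 = 14.231 cmH2O·s/L.
C = Vt/(Pplat − PEEP) = 546.0 / (24.5 − 13) = 546.0/11.5 = 47.478 mL/cmH2O.
τ = R × C = 14.231 × 0.04748 L/cmH2O = 0.6757 s.
Fraction remaining = e^(−Te/τ) = e^(−0.79/0.6757) = 0.3106.
Trapped volume = 546.0 × 0.3106 = 169.59 mL.

170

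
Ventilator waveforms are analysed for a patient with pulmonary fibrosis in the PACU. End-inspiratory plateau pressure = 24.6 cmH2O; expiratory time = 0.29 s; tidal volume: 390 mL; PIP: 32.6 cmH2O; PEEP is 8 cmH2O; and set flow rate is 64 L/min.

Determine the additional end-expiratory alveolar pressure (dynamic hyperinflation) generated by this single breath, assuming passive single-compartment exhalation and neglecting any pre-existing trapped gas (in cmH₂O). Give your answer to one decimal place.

Flow: 64 L/min ÷ 60 = 1.0667 L/s.
R = (PIP − Pplat)/V̇ = (32.6 − 24.6) / 1.0667 = 8.0/1.0667 = 7.5 cmH2O·s/L.
C = Vt/(Pplat − PEEP) = 390.0 / (24.6 − 8) = 390.0/16.6 = 23.494 mL/cmH2O.
τ = R × C = 7.5 × 0.02349 L/cmH2O = 0.1762 s.
Fraction remaining = e^(−Te/τ) = e^(−0.29/0.1762) = 0.1928; trapped volume = 390.0 × 0.1928 = 75.192 mL.
Additional alveolar pressure from trapping ≈ V_trapped / C = 75.192 / 23.494 = 3.2 cmH2O.

3.2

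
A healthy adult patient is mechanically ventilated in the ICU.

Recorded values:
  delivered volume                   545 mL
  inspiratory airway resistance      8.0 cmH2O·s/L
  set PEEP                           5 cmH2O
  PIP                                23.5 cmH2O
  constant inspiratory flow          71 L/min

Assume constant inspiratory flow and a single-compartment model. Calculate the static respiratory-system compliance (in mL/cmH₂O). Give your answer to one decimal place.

60.3

Flow: 71 L/min ÷ 60 = 1.1833 L/s.
Equation of motion (constant flow): PIP = Vt/C + R·V̇ + PEEP.
Vt/C = PIP − R·V̇ − PEEP = 23.5 − 8.0×1.1833 − 5 = 23.5 − 9.466 − 5 = 9.034 cmH2O.
C = Vt / 9.034 = 545 / 9.034 = 60.328 mL/cmH2O.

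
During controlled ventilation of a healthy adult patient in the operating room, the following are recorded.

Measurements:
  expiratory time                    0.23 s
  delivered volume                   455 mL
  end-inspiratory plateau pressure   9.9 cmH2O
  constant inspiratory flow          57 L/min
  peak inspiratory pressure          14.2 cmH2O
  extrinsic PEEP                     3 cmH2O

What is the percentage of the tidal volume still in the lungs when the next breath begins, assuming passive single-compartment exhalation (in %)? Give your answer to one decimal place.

Flow: 57 L/min ÷ 60 = 0.95 L/s.
R = (PIP − Pplat)/V̇ = (14.2 − 9.9) / 0.95 = 4.3/0.95 = 4.526 cmH2O·s/L.
C = Vt/(Pplat − PEEP) = 455.0 / (9.9 − 3) = 455.0/6.9 = 65.942 mL/cmH2O.
τ = R × C = 4.526 × 0.06594 L/cmH2O = 0.2984 s.
Fraction remaining at end-expiration = e^(−Te/τ) = e^(−0.23/0.2984) = 0.4627 → 46.27%.

46.3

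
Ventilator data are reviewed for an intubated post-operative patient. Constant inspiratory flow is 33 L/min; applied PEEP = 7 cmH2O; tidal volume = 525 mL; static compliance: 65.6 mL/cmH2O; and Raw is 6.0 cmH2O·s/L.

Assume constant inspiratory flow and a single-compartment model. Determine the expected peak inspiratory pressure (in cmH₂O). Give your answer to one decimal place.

18.3

Flow: 33 L/min ÷ 60 = 0.55 L/s.
Equation of motion (constant flow): PIP = Vt/C + R·V̇ + PEEP.
PIP = 525/65.6 + 6.0×0.55 + 7 = 8.003 + 3.3 + 7 = 18.303 cmH2O.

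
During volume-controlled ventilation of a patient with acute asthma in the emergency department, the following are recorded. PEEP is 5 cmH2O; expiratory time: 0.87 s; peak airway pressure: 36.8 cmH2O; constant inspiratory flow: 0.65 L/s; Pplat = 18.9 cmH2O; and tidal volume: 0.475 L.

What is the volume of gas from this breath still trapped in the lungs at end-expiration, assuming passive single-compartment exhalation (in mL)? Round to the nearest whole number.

R = (PIP − Pplat)/V̇ = (36.8 − 18.9) / 0.65 = 17.9/0.65 = 27.538 cmH2O·s/L.
C = Vt/(Pplat − PEEP) = 475.0 / (18.9 − 5) = 475.0/13.9 = 34.173 mL/cmH2O.
τ = R × C = 27.538 × 0.03417 L/cmH2O = 0.941 s.
Fraction remaining = e^(−Te/τ) = e^(−0.87/0.941) = 0.3967.
Trapped volume = 475.0 × 0.3967 = 188.43 mL.

188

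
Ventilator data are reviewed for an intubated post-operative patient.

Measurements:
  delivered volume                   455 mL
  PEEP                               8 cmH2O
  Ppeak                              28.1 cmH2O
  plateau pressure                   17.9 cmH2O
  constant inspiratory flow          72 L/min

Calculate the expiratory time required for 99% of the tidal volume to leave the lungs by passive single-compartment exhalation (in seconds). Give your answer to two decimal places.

Flow: 72 L/min ÷ 60 = 1.2 L/s.
R = (PIP − Pplat)/V̇ = (28.1 − 17.9) / 1.2 = 10.2/1.2 = 8.5 cmH2O·s/L.
C = Vt/(Pplat − PEEP) = 455.0 / (17.9 − 8) = 455.0/9.9 = 45.96 mL/cmH2O.
τ = R × C = 8.5 × 0.04596 L/cmH2O = 0.3907 s.
t = −τ·ln(1 − 0.99) = −0.3907·ln(0.01) = 1.799 s.

1.80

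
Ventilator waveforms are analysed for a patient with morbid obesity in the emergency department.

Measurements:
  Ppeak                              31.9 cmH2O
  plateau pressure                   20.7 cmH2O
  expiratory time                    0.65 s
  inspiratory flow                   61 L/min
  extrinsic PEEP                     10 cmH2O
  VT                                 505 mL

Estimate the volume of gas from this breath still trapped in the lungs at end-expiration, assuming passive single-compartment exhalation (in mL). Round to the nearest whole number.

Flow: 61 L/min ÷ 60 = 1.0167 L/s.
R = (PIP − Pplat)/V̇ = (31.9 − 20.7) / 1.0167 = 11.2/1.0167 = 11.016 cmH2O·s/L.
C = Vt/(Pplat − PEEP) = 505.0 / (20.7 − 10) = 505.0/10.7 = 47.196 mL/cmH2O.
τ = R × C = 11.016 × 0.0472 L/cmH2O = 0.52 s.
Fraction remaining = e^(−Te/τ) = e^(−0.65/0.52) = 0.2865.
Trapped volume = 505.0 × 0.2865 = 144.68 mL.

145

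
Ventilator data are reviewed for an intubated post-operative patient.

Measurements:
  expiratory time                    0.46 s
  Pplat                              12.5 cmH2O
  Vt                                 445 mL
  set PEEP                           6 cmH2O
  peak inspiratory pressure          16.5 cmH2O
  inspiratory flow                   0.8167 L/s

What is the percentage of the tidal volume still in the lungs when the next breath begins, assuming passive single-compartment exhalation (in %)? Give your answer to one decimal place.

R = (PIP − Pplat)/V̇ = (16.5 − 12.5) / 0.8167 = 4.0/0.8167 = 4.898 cmH2O·s/L.
C = Vt/(Pplat − PEEP) = 445.0 / (12.5 − 6) = 445.0/6.5 = 68.462 mL/cmH2O.
τ = R × C = 4.898 × 0.06846 L/cmH2O = 0.3353 s.
Fraction remaining at end-expiration = e^(−Te/τ) = e^(−0.46/0.3353) = 0.2536 → 25.36%.

25.4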